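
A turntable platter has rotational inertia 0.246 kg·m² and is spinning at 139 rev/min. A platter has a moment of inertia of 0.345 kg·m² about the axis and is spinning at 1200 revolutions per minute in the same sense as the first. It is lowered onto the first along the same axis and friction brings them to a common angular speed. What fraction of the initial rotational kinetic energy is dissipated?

fraction ≈ 0.322

The coupling torques are internal; angular momentum about the shared axis is conserved.
Taking A's sense as positive: L = (0.2460)(139) + (0.3450)(1200) = 448.2 kg·m²·rpm.
Combined I = 0.2460 + 0.3450 = 0.5910 kg·m².
ω_f = L / I = 448.2 / 0.5910 = 758.4 rpm.
KE_i = ½ΣIω² = 2750 J; KE_f = ½(0.5910)(79.42)² = 1864 J.
Fraction dissipated = (KE_i − KE_f)/KE_i = 0.3223.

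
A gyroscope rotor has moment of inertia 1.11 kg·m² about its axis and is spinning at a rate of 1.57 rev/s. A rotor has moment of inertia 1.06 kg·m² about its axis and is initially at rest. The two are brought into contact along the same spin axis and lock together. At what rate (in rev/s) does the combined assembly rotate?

The coupling torques are internal; angular momentum about the shared axis is conserved.
Taking A's sense as positive: L = (1.110)(1.57) = 1.743 kg·m²·rev/s.
Combined I = 1.110 + 1.060 = 2.170 kg·m².
ω_f = L / I = 1.743 / 2.170 = 0.8031 rev/s.

|ω_f| ≈ 0.803 rev/s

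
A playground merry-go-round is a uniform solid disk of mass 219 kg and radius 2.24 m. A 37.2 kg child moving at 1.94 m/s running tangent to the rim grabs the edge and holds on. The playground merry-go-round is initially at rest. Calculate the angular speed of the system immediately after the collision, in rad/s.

About the axle the impulsive forces during the collision are internal, so angular momentum about that axis is conserved.
I_p = ½(219)(2.24)² = 549.4 kg·m². Taking the sense of the child's angular momentum as positive, L_{child} = m v R = (37.2)(1.94)(2.24) = 161.7 kg·m²/s.
L_i = 0 + 161.7 = 161.7 kg·m²/s.
After sticking, I_f = I_p + m R² = 549.4 + (37.2)(2.24)² = 736.1 kg·m².
ω_f = L_i / I_f = 161.7 / 736.1 = 0.2196 rad/s.

|ω_f| ≈ 0.220 rad/s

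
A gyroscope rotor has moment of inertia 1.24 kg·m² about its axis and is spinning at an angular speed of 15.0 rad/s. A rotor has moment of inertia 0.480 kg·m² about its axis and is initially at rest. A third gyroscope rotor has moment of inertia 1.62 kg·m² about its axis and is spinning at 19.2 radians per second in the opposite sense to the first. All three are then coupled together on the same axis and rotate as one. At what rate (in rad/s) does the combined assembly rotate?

|ω_f| ≈ 3.74 rad/s

The coupling torques are internal; angular momentum about the shared axis is conserved.
Taking A's sense as positive: L = (1.240)(15.0) − (1.620)(19.2) = -12.50 kg·m²·rad/s.
Combined I = 1.240 + 0.4800 + 1.620 = 3.340 kg·m².
ω_f = L / I = -12.50 / 3.340 = -3.744 rad/s.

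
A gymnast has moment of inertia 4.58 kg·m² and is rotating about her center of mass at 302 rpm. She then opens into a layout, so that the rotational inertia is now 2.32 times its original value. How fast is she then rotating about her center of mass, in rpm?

With no external torque about the axis, L is conserved: I₁ω₁ = I₂ω₂.
I₂ = 2.32 × 4.58 = 10.63 kg·m².
ω₂ = I₁ω₁ / I₂ = (4.580)(302 rpm) / (10.63) = 130.2 rpm.

ω₂ ≈ 130 rpm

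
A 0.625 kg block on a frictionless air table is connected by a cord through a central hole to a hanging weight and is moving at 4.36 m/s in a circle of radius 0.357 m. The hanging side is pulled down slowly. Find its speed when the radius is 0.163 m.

v₂ ≈ 9.55 m/s

The only horizontal force on the mass is along the cord (radial), so it exerts no torque about the hole and angular momentum m v r is conserved.
v₂ = v₁ r₁ / r₂ = (4.36)(0.357) / (0.163) = 9.549 m/s.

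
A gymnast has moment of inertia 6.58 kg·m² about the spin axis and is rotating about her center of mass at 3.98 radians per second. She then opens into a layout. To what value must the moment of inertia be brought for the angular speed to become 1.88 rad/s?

With no external torque about the axis, L is conserved: I₁ω₁ = I₂ω₂.
I₂ = I₁ω₁ / ω₂ = (6.58)(3.98) / (1.88) = 13.93 kg·m².

I₂ ≈ 13.9 kg·m²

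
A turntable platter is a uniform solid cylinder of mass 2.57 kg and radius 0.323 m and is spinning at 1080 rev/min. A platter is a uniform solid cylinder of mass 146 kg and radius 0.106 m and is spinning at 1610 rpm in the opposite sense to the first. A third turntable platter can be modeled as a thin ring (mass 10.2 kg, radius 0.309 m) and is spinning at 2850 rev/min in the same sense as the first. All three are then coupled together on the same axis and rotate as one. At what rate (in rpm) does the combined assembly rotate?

|ω_f| ≈ 830 rpm

No external torque acts about the common axis, so total angular momentum is conserved.
Moments of inertia: I_A = ½(2.57)(0.323)² = 0.1341 kg·m²; I_B = ½(146)(0.106)² = 0.8202 kg·m²; I_C = (10.2)(0.309)² = 0.9739 kg·m².
Taking A's sense as positive: L = (0.1341)(1080) − (0.8202)(1610) + (0.9739)(2850) = 1600 kg·m²·rpm.
Combined I = 0.1341 + 0.8202 + 0.9739 = 1.928 kg·m².
ω_f = L / I = 1600 / 1.928 = 829.7 rpm.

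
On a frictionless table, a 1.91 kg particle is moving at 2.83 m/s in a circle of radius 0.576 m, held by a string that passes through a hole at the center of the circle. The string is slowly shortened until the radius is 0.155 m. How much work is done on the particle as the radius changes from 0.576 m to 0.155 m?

W ≈ 98.0 J

Central (radial) force ⇒ zero torque about the center ⇒ m v r is constant.
v₂ = v₁ r₁ / r₂ = (2.83)(0.576) / (0.155) = 10.52 m/s.
W = ΔKE = ½m(v₂² − v₁²) = 97.97 J.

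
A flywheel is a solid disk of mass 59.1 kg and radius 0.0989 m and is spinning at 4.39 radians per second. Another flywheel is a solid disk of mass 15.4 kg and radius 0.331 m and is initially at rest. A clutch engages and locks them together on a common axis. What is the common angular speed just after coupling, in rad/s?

The coupling torques are internal; angular momentum about the shared axis is conserved.
Moments of inertia: I_A = ½(59.1)(0.0989)² = 0.2890 kg·m²; I_B = ½(15.4)(0.331)² = 0.8436 kg·m².
Taking A's sense as positive: L = (0.2890)(4.39) = 1.269 kg·m²·rad/s.
Combined I = 0.2890 + 0.8436 = 1.133 kg·m².
ω_f = L / I = 1.269 / 1.133 = 1.120 rad/s.

|ω_f| ≈ 1.12 rad/s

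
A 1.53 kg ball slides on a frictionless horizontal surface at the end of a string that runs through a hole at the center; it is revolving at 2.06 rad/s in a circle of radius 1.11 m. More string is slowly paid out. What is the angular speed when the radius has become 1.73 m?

ω₂ ≈ 0.848 rad/s

The constraining force is radial, so m r² ω about the center is conserved.
ω₂ = ω₁ (r₁/r₂)² = (2.06)(1.11/1.73)² = 0.8480 rad/s.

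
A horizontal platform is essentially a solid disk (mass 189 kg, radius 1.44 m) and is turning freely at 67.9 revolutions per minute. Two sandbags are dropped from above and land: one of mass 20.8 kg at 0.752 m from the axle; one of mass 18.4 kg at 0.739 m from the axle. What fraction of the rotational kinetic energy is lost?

fraction ≈ 0.100

The added mass arrives with no angular momentum about the axle, and any external torque about the axle is negligible, so the system's angular momentum is conserved.
I_p = ½(189)(1.44)² = 196.0 kg·m².
Added inertia Σmr² = (20.8)(0.752)² + (18.4)(0.739)² = 21.81 kg·m²; I_f = 196.0 + 21.81 = 217.8 kg·m².
ω_f = I_p ω_i / I_f = (196.0)(67.9) / 217.8 = 61.10 rpm.
KE_i = ½(196.0)(7.110 rad/s)² = 4954 J; KE_f = ½(217.8)(6.398)² = 4457 J.
Fraction lost = 0.1002.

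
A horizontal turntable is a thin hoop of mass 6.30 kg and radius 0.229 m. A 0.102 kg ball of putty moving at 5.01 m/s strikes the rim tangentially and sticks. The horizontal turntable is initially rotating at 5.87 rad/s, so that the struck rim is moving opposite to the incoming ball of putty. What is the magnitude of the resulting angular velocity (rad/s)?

|ω_f| ≈ 5.43 rad/s

About the axle the impulsive forces during the collision are internal, so angular momentum about that axis is conserved.
I_p = (6.30)(0.229)² = 0.3304 kg·m². Taking the sense of the ball of putty's angular momentum as positive, L_{ball} = m v R = (0.102)(5.01)(0.229) = 0.1170 kg·m²/s.
L_i = −I_p ω_p + m v R = −(0.3304)(5.87) + 0.1170 = -1.822 kg·m²/s.
After sticking, I_f = I_p + m R² = 0.3304 + (0.102)(0.229)² = 0.3357 kg·m².
ω_f = L_i / I_f = -1.822 / 0.3357 = -5.428 rad/s.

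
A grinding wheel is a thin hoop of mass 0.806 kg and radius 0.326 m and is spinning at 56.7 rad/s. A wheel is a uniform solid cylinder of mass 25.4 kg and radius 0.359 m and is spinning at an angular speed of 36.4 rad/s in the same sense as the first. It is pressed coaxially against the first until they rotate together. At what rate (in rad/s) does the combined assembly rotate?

The coupling torques are internal; angular momentum about the shared axis is conserved.
Moments of inertia: I_A = (0.806)(0.326)² = 0.08566 kg·m²; I_B = ½(25.4)(0.359)² = 1.637 kg·m².
Taking A's sense as positive: L = (0.08566)(56.7) + (1.637)(36.4) = 64.44 kg·m²·rad/s.
Combined I = 0.08566 + 1.637 = 1.722 kg·m².
ω_f = L / I = 64.44 / 1.722 = 37.41 rad/s.

|ω_f| ≈ 37.4 rad/s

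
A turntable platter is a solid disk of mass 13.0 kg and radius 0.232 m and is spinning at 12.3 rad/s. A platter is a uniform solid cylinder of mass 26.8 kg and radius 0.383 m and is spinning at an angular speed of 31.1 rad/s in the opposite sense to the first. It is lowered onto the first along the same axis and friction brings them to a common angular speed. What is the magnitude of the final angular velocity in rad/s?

The coupling torques are internal; angular momentum about the shared axis is conserved.
Moments of inertia: I_A = ½(13.0)(0.232)² = 0.3499 kg·m²; I_B = ½(26.8)(0.383)² = 1.966 kg·m².
Taking A's sense as positive: L = (0.3499)(12.3) − (1.966)(31.1) = -56.83 kg·m²·rad/s.
Combined I = 0.3499 + 1.966 = 2.315 kg·m².
ω_f = L / I = -56.83 / 2.315 = -24.54 rad/s.

|ω_f| ≈ 24.5 rad/s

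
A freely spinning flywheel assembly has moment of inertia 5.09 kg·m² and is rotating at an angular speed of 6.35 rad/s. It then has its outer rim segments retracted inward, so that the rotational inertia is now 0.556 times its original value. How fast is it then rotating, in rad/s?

ω₂ ≈ 11.4 rad/s

With no external torque about the axis, L is conserved: I₁ω₁ = I₂ω₂.
I₂ = 0.556 × 5.09 = 2.830 kg·m².
ω₂ = I₁ω₁ / I₂ = (5.090)(6.35 rad/s) / (2.830) = 11.42 rad/s.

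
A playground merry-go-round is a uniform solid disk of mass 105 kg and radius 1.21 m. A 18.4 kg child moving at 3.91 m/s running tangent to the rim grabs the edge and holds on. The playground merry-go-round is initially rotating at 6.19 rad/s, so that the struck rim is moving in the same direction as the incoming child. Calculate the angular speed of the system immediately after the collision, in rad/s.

The axle reaction passes through the axle and exerts no torque about it; angular momentum about the axle is conserved through the impact.
I_p = ½(105)(1.21)² = 76.87 kg·m². Taking the sense of the child's angular momentum as positive, L_{child} = m v R = (18.4)(3.91)(1.21) = 87.05 kg·m²/s.
L_i = +I_p ω_p + m v R = +(76.87)(6.19) + 87.05 = 562.8 kg·m²/s.
After sticking, I_f = I_p + m R² = 76.87 + (18.4)(1.21)² = 103.8 kg·m².
ω_f = L_i / I_f = 562.8 / 103.8 = 5.422 rad/s.

|ω_f| ≈ 5.42 rad/s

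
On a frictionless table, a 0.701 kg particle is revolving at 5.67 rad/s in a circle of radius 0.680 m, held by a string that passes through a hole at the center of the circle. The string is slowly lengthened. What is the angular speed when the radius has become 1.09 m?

No torque about the axis ⇒ m r₁² ω₁ = m r₂² ω₂.
ω₂ = ω₁ (r₁/r₂)² = (5.67)(0.680/1.09)² = 2.207 rad/s.

ω₂ ≈ 2.21 rad/s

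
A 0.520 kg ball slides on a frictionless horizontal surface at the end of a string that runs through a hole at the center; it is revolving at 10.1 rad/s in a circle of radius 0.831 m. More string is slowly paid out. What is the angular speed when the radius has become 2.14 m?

No torque about the axis ⇒ m r₁² ω₁ = m r₂² ω₂.
ω₂ = ω₁ (r₁/r₂)² = (10.1)(0.831/2.14)² = 1.523 rad/s.

ω₂ ≈ 1.52 rad/s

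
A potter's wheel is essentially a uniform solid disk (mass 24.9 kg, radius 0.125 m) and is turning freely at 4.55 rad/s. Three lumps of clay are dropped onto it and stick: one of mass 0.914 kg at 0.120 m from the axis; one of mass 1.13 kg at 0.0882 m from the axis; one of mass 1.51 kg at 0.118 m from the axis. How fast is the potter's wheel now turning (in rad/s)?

No external torque acts about the axis; L_before = L_after.
I_p = ½(24.9)(0.125)² = 0.1945 kg·m².
Added inertia Σmr² = (0.914)(0.120)² + (1.13)(0.0882)² + (1.51)(0.118)² = 0.04298 kg·m²; I_f = 0.1945 + 0.04298 = 0.2375 kg·m².
ω_f = I_p ω_i / I_f = (0.1945)(4.55) / 0.2375 = 3.727 rad/s.

ω_f ≈ 3.73 rad/s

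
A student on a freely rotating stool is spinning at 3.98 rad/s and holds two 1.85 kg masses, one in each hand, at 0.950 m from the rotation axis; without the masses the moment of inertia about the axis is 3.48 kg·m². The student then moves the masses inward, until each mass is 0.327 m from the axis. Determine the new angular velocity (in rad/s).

Angular momentum about the spin axis is conserved since the torque about it is zero.
I₁ = 3.48 + 2(1.85)(0.950)² = 6.819 kg·m²; I₂ = 3.48 + 2(1.85)(0.327)² = 3.876 kg·m².
ω₂ = I₁ω₁ / I₂ = (6.819)(3.98 rad/s) / (3.876) = 7.003 rad/s.

ω₂ ≈ 7.00 rad/s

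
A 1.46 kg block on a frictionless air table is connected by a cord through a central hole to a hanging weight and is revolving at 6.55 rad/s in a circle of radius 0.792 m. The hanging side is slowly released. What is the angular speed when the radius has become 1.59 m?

The constraining force is radial, so m r² ω about the center is conserved.
ω₂ = ω₁ (r₁/r₂)² = (6.55)(0.792/1.59)² = 1.625 rad/s.

ω₂ ≈ 1.63 rad/s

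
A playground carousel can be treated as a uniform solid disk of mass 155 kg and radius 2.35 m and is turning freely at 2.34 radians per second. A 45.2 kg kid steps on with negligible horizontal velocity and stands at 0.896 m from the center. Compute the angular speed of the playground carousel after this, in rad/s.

ω_f ≈ 2.16 rad/s

The added mass arrives with no angular momentum about the center, and any external torque about the center is negligible, so the system's angular momentum is conserved.
I_p = ½(155)(2.35)² = 428.0 kg·m².
Added inertia Σmr² = (45.2)(0.896)² = 36.29 kg·m²; I_f = 428.0 + 36.29 = 464.3 kg·m².
ω_f = I_p ω_i / I_f = (428.0)(2.34) / 464.3 = 2.157 rad/s.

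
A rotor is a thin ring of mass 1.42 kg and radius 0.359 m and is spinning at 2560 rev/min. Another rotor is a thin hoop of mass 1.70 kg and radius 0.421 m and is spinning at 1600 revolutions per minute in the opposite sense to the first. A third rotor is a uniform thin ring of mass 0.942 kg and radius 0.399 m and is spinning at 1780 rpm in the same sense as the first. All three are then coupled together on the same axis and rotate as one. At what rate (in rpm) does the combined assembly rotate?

|ω_f| ≈ 399 rpm

No external torque acts about the common axis, so total angular momentum is conserved.
Moments of inertia: I_A = (1.42)(0.359)² = 0.1830 kg·m²; I_B = (1.70)(0.421)² = 0.3013 kg·m²; I_C = (0.942)(0.399)² = 0.1500 kg·m².
Taking A's sense as positive: L = (0.1830)(2560) − (0.3013)(1600) + (0.1500)(1780) = 253.4 kg·m²·rpm.
Combined I = 0.1830 + 0.3013 + 0.1500 = 0.6343 kg·m².
ω_f = L / I = 253.4 / 0.6343 = 399.4 rpm.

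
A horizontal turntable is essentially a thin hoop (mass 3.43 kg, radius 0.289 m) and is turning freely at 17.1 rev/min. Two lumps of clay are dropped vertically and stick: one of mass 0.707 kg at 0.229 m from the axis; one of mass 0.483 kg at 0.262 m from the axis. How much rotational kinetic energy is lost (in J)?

energy lost ≈ 0.0904 J

The added mass arrives with no angular momentum about the axis, and any external torque about the axis is negligible, so the system's angular momentum is conserved.
I_p = (3.43)(0.289)² = 0.2865 kg·m².
Added inertia Σmr² = (0.707)(0.229)² + (0.483)(0.262)² = 0.07023 kg·m²; I_f = 0.2865 + 0.07023 = 0.3567 kg·m².
ω_f = I_p ω_i / I_f = (0.2865)(17.1) / 0.3567 = 13.73 rpm.
KE_i = ½(0.2865)(1.791 rad/s)² = 0.4593 J; KE_f = ½(0.3567)(1.438)² = 0.3689 J.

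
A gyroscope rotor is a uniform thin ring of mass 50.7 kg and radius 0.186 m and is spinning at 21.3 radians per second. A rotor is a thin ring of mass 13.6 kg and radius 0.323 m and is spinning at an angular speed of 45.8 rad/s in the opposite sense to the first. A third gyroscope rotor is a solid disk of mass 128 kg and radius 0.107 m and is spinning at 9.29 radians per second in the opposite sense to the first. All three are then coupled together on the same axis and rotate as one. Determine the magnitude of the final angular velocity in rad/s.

|ω_f| ≈ 8.82 rad/s

The coupling torques are internal; angular momentum about the shared axis is conserved.
Moments of inertia: I_A = (50.7)(0.186)² = 1.754 kg·m²; I_B = (13.6)(0.323)² = 1.419 kg·m²; I_C = ½(128)(0.107)² = 0.7327 kg·m².
Taking A's sense as positive: L = (1.754)(21.3) − (1.419)(45.8) − (0.7327)(9.29) = -34.43 kg·m²·rad/s.
Combined I = 1.754 + 1.419 + 0.7327 = 3.906 kg·m².
ω_f = L / I = -34.43 / 3.906 = -8.816 rad/s.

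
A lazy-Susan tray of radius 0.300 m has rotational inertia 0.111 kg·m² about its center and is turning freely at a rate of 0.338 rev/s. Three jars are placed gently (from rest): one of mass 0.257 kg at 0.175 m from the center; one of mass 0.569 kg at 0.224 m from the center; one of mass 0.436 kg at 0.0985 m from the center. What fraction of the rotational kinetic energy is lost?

fraction ≈ 0.268

No external torque acts about the center; L_before = L_after.
Added inertia Σmr² = (0.257)(0.175)² + (0.569)(0.224)² + (0.436)(0.0985)² = 0.04065 kg·m²; I_f = 0.1110 + 0.04065 = 0.1517 kg·m².
ω_f = I_p ω_i / I_f = (0.1110)(0.338) / 0.1517 = 0.2474 rev/s.
KE_i = ½(0.1110)(2.124 rad/s)² = 0.2503 J; KE_f = ½(0.1517)(1.554)² = 0.1832 J.
Fraction lost = 0.2681.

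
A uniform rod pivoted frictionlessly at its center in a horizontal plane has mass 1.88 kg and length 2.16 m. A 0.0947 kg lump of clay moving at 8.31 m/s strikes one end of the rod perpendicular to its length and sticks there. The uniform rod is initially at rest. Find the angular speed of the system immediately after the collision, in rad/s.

|ω_f| ≈ 1.01 rad/s

About the pivot the impulsive forces during the collision are internal, so angular momentum about that axis is conserved.
I_p = (1/12)(1.88)(2.16)² = 0.7309 kg·m². Taking the sense of the lump of clay's angular momentum as positive, L_{lump} = m v R = (0.0947)(8.31)(2.16/2) = 0.8499 kg·m²/s.
L_i = 0 + 0.8499 = 0.8499 kg·m²/s.
After sticking, I_f = I_p + m R² = 0.7309 + (0.0947)(2.16/2)² = 0.8414 kg·m².
ω_f = L_i / I_f = 0.8499 / 0.8414 = 1.010 rad/s.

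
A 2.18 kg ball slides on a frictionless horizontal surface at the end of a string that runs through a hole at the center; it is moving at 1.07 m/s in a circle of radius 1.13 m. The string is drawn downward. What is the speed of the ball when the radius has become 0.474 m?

v₂ ≈ 2.55 m/s

Central (radial) force ⇒ zero torque about the center ⇒ m v r is constant.
v₂ = v₁ r₁ / r₂ = (1.07)(1.13) / (0.474) = 2.551 m/s.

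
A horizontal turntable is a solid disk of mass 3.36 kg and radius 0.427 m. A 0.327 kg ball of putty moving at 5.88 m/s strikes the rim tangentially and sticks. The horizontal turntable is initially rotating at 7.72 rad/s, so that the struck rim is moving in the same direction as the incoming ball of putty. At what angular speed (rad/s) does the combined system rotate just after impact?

|ω_f| ≈ 8.71 rad/s

The axle reaction passes through the axle and exerts no torque about it; angular momentum about the axle is conserved through the impact.
I_p = ½(3.36)(0.427)² = 0.3063 kg·m². Taking the sense of the ball of putty's angular momentum as positive, L_{ball} = m v R = (0.327)(5.88)(0.427) = 0.8210 kg·m²/s.
L_i = +I_p ω_p + m v R = +(0.3063)(7.72) + 0.8210 = 3.186 kg·m²/s.
After sticking, I_f = I_p + m R² = 0.3063 + (0.327)(0.427)² = 0.3659 kg·m².
ω_f = L_i / I_f = 3.186 / 0.3659 = 8.706 rad/s.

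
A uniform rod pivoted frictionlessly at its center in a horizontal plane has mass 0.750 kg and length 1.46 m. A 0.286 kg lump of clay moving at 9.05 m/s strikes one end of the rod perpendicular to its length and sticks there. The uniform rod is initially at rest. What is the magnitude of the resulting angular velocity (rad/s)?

The axle reaction passes through the pivot and exerts no torque about it; angular momentum about the pivot is conserved through the impact.
I_p = (1/12)(0.750)(1.46)² = 0.1332 kg·m². Taking the sense of the lump of clay's angular momentum as positive, L_{lump} = m v R = (0.286)(9.05)(1.46/2) = 1.889 kg·m²/s.
L_i = 0 + 1.889 = 1.889 kg·m²/s.
After sticking, I_f = I_p + m R² = 0.1332 + (0.286)(1.46/2)² = 0.2856 kg·m².
ω_f = L_i / I_f = 1.889 / 0.2856 = 6.615 rad/s.

|ω_f| ≈ 6.61 rad/s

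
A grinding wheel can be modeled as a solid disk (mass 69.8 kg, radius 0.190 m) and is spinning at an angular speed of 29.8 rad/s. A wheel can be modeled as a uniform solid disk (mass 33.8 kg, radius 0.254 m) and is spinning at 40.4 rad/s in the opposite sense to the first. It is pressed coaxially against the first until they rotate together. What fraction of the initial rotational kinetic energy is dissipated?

No external torque acts about the common axis, so total angular momentum is conserved.
Moments of inertia: I_A = ½(69.8)(0.190)² = 1.260 kg·m²; I_B = ½(33.8)(0.254)² = 1.090 kg·m².
Taking A's sense as positive: L = (1.260)(29.8) − (1.090)(40.4) = -6.504 kg·m²·rad/s.
Combined I = 1.260 + 1.090 = 2.350 kg·m².
ω_f = L / I = -6.504 / 2.350 = -2.768 rad/s.
KE_i = ½ΣIω² = 1449 J; KE_f = ½(2.350)(2.768)² = 9.000 J.
Fraction dissipated = (KE_i − KE_f)/KE_i = 0.9938.

fraction ≈ 0.994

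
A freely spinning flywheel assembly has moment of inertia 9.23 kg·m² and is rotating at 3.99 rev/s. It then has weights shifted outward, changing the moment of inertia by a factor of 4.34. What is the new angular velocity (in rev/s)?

ω₂ ≈ 0.919 rev/s

With no external torque about the axis, L is conserved: I₁ω₁ = I₂ω₂.
I₂ = 4.34 × 9.23 = 40.06 kg·m².
ω₂ = I₁ω₁ / I₂ = (9.230)(3.99 rev/s) / (40.06) = 0.9194 rev/s.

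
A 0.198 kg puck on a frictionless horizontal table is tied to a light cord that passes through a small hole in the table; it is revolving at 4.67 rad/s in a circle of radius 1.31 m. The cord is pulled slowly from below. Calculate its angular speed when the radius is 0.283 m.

No torque about the axis ⇒ m r₁² ω₁ = m r₂² ω₂.
ω₂ = ω₁ (r₁/r₂)² = (4.67)(1.31/0.283)² = 100.1 rad/s.

ω₂ ≈ 100 rad/s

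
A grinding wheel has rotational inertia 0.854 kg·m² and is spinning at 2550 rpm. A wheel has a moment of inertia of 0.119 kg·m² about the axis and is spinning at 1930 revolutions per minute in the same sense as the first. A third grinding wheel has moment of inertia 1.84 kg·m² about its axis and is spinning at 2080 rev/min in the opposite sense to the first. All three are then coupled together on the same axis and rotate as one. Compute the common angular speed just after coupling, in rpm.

No external torque acts about the common axis, so total angular momentum is conserved.
Taking A's sense as positive: L = (0.8540)(2550) + (0.1190)(1930) − (1.840)(2080) = -1420 kg·m²·rpm.
Combined I = 0.8540 + 0.1190 + 1.840 = 2.813 kg·m².
ω_f = L / I = -1420 / 2.813 = -504.7 rpm.

|ω_f| ≈ 505 rpm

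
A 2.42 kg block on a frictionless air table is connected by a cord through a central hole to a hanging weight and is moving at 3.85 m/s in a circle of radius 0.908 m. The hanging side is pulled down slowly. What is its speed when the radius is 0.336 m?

v₂ ≈ 10.4 m/s

The only horizontal force on the mass is along the cord (radial), so it exerts no torque about the hole and angular momentum m v r is conserved.
v₂ = v₁ r₁ / r₂ = (3.85)(0.908) / (0.336) = 10.40 m/s.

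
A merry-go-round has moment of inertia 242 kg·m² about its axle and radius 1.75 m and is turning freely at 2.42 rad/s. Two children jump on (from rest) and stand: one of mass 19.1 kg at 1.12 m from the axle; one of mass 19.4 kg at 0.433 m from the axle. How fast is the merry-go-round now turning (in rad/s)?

No external torque acts about the axle; L_before = L_after.
Added inertia Σmr² = (19.1)(1.12)² + (19.4)(0.433)² = 27.60 kg·m²; I_f = 242.0 + 27.60 = 269.6 kg·m².
ω_f = I_p ω_i / I_f = (242.0)(2.42) / 269.6 = 2.172 rad/s.

ω_f ≈ 2.17 rad/s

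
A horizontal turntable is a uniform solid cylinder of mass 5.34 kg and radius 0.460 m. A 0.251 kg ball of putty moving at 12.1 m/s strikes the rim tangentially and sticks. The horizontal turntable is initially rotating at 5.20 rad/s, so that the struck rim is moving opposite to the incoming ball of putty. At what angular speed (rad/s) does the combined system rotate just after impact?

About the axle the impulsive forces during the collision are internal, so angular momentum about that axis is conserved.
I_p = ½(5.34)(0.460)² = 0.5650 kg·m². Taking the sense of the ball of putty's angular momentum as positive, L_{ball} = m v R = (0.251)(12.1)(0.460) = 1.397 kg·m²/s.
L_i = −I_p ω_p + m v R = −(0.5650)(5.20) + 1.397 = -1.541 kg·m²/s.
After sticking, I_f = I_p + m R² = 0.5650 + (0.251)(0.460)² = 0.6181 kg·m².
ω_f = L_i / I_f = -1.541 / 0.6181 = -2.493 rad/s.

|ω_f| ≈ 2.49 rad/s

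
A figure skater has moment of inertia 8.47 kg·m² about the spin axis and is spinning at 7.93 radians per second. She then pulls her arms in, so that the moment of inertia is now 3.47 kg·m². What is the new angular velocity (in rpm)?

ω₂ ≈ 185 rpm

With no external torque about the axis, L is conserved: I₁ω₁ = I₂ω₂.
ω₂ = I₁ω₁ / I₂ = (8.470)(7.93 rad/s) / (3.470) = 19.36 rad/s = 184.8 rpm.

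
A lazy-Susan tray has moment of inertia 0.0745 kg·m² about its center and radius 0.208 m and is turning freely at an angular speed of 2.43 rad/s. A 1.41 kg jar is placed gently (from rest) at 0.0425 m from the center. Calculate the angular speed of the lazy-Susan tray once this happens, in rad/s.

ω_f ≈ 2.35 rad/s

No external torque acts about the center; L_before = L_after.
Added inertia Σmr² = (1.41)(0.0425)² = 0.002547 kg·m²; I_f = 0.07450 + 0.002547 = 0.07705 kg·m².
ω_f = I_p ω_i / I_f = (0.07450)(2.43) / 0.07705 = 2.350 rad/s.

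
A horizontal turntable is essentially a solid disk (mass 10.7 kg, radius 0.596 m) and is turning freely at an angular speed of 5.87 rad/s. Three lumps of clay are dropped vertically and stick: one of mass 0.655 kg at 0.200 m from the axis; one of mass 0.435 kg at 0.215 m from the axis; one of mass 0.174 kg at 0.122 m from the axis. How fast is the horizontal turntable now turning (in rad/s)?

ω_f ≈ 5.72 rad/s

No external torque acts about the axis; L_before = L_after.
I_p = ½(10.7)(0.596)² = 1.900 kg·m².
Added inertia Σmr² = (0.655)(0.200)² + (0.435)(0.215)² + (0.174)(0.122)² = 0.04890 kg·m²; I_f = 1.900 + 0.04890 = 1.949 kg·m².
ω_f = I_p ω_i / I_f = (1.900)(5.87) / 1.949 = 5.723 rad/s.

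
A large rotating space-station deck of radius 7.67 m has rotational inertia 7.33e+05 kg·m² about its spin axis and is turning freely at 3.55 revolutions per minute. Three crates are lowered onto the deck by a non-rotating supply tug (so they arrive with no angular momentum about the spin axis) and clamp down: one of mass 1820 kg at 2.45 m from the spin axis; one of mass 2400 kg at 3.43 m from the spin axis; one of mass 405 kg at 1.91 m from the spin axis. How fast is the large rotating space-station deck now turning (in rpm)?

No external torque acts about the spin axis; L_before = L_after.
Added inertia Σmr² = (1820)(2.45)² + (2400)(3.43)² + (405)(1.91)² = 40640 kg·m²; I_f = 7.330e+05 + 40640 = 7.736e+05 kg·m².
ω_f = I_p ω_i / I_f = (7.330e+05)(3.55) / 7.736e+05 = 3.364 rpm.

ω_f ≈ 3.36 rpm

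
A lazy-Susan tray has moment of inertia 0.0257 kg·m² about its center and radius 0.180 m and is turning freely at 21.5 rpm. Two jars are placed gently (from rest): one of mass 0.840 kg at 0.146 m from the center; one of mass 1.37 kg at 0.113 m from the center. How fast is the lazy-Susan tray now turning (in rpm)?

ω_f ≈ 9.04 rpm

The added mass arrives with no angular momentum about the center, and any external torque about the center is negligible, so the system's angular momentum is conserved.
Added inertia Σmr² = (0.840)(0.146)² + (1.37)(0.113)² = 0.03540 kg·m²; I_f = 0.02570 + 0.03540 = 0.06110 kg·m².
ω_f = I_p ω_i / I_f = (0.02570)(21.5) / 0.06110 = 9.044 rpm.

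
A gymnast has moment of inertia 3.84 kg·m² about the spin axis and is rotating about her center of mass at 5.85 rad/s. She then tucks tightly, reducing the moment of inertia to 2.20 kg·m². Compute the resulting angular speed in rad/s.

ω₂ ≈ 10.2 rad/s

No external torque acts about the spin axis, so angular momentum is conserved.
ω₂ = I₁ω₁ / I₂ = (3.840)(5.85 rad/s) / (2.200) = 10.21 rad/s.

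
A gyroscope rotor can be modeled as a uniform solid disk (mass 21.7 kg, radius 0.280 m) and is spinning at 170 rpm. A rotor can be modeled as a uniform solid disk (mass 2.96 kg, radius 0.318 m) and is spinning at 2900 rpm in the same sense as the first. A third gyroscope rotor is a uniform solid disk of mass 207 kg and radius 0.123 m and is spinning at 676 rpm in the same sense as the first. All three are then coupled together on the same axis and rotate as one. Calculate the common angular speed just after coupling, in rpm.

|ω_f| ≈ 638 rpm

No external torque acts about the common axis, so total angular momentum is conserved.
Moments of inertia: I_A = ½(21.7)(0.280)² = 0.8506 kg·m²; I_B = ½(2.96)(0.318)² = 0.1497 kg·m²; I_C = ½(207)(0.123)² = 1.566 kg·m².
Taking A's sense as positive: L = (0.8506)(170) + (0.1497)(2900) + (1.566)(676) = 1637 kg·m²·rpm.
Combined I = 0.8506 + 0.1497 + 1.566 = 2.566 kg·m².
ω_f = L / I = 1637 / 2.566 = 638.0 rpm.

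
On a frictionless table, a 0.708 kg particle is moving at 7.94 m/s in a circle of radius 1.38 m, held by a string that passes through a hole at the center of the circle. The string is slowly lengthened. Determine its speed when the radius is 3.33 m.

v₂ ≈ 3.29 m/s

Central (radial) force ⇒ zero torque about the center ⇒ m v r is constant.
v₂ = v₁ r₁ / r₂ = (7.94)(1.38) / (3.33) = 3.290 m/s.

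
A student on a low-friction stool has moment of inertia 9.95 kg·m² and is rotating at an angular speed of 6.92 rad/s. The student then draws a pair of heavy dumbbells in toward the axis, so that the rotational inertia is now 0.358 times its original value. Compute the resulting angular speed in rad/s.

With no external torque about the axis, L is conserved: I₁ω₁ = I₂ω₂.
I₂ = 0.358 × 9.95 = 3.562 kg·m².
ω₂ = I₁ω₁ / I₂ = (9.950)(6.92 rad/s) / (3.562) = 19.33 rad/s.

ω₂ ≈ 19.3 rad/s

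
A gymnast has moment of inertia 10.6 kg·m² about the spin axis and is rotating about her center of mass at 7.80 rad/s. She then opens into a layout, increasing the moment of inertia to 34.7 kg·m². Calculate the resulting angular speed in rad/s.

ω₂ ≈ 2.38 rad/s

Angular momentum about the spin axis is conserved since the torque about it is zero.
ω₂ = I₁ω₁ / I₂ = (10.60)(7.80 rad/s) / (34.70) = 2.383 rad/s.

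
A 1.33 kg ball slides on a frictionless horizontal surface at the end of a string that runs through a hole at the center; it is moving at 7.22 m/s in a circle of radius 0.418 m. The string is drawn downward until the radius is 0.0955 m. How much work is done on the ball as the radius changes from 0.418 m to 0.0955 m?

W ≈ 629 J

Central (radial) force ⇒ zero torque about the center ⇒ m v r is constant.
v₂ = v₁ r₁ / r₂ = (7.22)(0.418) / (0.0955) = 31.60 m/s.
W = ΔKE = ½m(v₂² − v₁²) = 629.4 J.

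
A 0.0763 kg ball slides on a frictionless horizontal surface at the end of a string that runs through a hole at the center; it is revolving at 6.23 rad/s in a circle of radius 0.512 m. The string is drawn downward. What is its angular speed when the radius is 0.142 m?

The constraining force is radial, so m r² ω about the center is conserved.
ω₂ = ω₁ (r₁/r₂)² = (6.23)(0.512/0.142)² = 80.99 rad/s.

ω₂ ≈ 81.0 rad/s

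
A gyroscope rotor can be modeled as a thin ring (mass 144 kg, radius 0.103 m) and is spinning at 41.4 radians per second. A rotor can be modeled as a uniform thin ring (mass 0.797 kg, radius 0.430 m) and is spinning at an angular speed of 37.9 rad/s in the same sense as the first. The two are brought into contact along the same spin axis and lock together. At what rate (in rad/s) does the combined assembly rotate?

|ω_f| ≈ 41.1 rad/s

No external torque acts about the common axis, so total angular momentum is conserved.
Moments of inertia: I_A = (144)(0.103)² = 1.528 kg·m²; I_B = (0.797)(0.430)² = 0.1474 kg·m².
Taking A's sense as positive: L = (1.528)(41.4) + (0.1474)(37.9) = 68.83 kg·m²·rad/s.
Combined I = 1.528 + 0.1474 = 1.675 kg·m².
ω_f = L / I = 68.83 / 1.675 = 41.09 rad/s.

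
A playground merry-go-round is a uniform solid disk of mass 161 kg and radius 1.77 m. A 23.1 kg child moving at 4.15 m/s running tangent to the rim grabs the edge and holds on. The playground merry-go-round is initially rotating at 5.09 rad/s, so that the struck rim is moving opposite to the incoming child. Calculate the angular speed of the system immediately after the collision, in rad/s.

About the axle the impulsive forces during the collision are internal, so angular momentum about that axis is conserved.
I_p = ½(161)(1.77)² = 252.2 kg·m². Taking the sense of the child's angular momentum as positive, L_{child} = m v R = (23.1)(4.15)(1.77) = 169.7 kg·m²/s.
L_i = −I_p ω_p + m v R = −(252.2)(5.09) + 169.7 = -1114 kg·m²/s.
After sticking, I_f = I_p + m R² = 252.2 + (23.1)(1.77)² = 324.6 kg·m².
ω_f = L_i / I_f = -1114 / 324.6 = -3.432 rad/s.

|ω_f| ≈ 3.43 rad/s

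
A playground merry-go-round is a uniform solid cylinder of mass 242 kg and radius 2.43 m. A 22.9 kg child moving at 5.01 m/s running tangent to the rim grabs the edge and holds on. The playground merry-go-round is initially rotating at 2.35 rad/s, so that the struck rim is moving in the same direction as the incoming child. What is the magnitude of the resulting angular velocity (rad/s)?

The axle reaction passes through the axle and exerts no torque about it; angular momentum about the axle is conserved through the impact.
I_p = ½(242)(2.43)² = 714.5 kg·m². Taking the sense of the child's angular momentum as positive, L_{child} = m v R = (22.9)(5.01)(2.43) = 278.8 kg·m²/s.
L_i = +I_p ω_p + m v R = +(714.5)(2.35) + 278.8 = 1958 kg·m²/s.
After sticking, I_f = I_p + m R² = 714.5 + (22.9)(2.43)² = 849.7 kg·m².
ω_f = L_i / I_f = 1958 / 849.7 = 2.304 rad/s.

|ω_f| ≈ 2.30 rad/s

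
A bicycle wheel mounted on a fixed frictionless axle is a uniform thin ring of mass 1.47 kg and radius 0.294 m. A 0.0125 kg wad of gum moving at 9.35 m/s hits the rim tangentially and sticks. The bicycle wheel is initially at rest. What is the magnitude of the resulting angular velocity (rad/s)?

About the axle the impulsive forces during the collision are internal, so angular momentum about that axis is conserved.
I_p = (1.47)(0.294)² = 0.1271 kg·m². Taking the sense of the wad of gum's angular momentum as positive, L_{wad} = m v R = (0.0125)(9.35)(0.294) = 0.03436 kg·m²/s.
L_i = 0 + 0.03436 = 0.03436 kg·m²/s.
After sticking, I_f = I_p + m R² = 0.1271 + (0.0125)(0.294)² = 0.1281 kg·m².
ω_f = L_i / I_f = 0.03436 / 0.1281 = 0.2682 rad/s.

|ω_f| ≈ 0.268 rad/s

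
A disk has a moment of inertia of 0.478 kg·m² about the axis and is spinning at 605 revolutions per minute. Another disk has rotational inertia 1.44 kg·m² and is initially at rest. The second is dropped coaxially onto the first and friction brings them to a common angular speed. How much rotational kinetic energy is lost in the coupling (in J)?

ΔKE lost ≈ 720 J

The coupling torques are internal; angular momentum about the shared axis is conserved.
Taking A's sense as positive: L = (0.4780)(605) = 289.2 kg·m²·rpm.
Combined I = 0.4780 + 1.440 = 1.918 kg·m².
ω_f = L / I = 289.2 / 1.918 = 150.8 rpm.
KE_i = ½ΣIω² = 959.3 J; KE_f = ½(1.918)(15.79)² = 239.1 J.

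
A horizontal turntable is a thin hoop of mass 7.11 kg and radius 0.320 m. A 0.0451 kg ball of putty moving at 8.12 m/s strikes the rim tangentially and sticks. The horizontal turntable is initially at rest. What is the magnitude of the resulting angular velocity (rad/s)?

About the axle the impulsive forces during the collision are internal, so angular momentum about that axis is conserved.
I_p = (7.11)(0.320)² = 0.7281 kg·m². Taking the sense of the ball of putty's angular momentum as positive, L_{ball} = m v R = (0.0451)(8.12)(0.320) = 0.1172 kg·m²/s.
L_i = 0 + 0.1172 = 0.1172 kg·m²/s.
After sticking, I_f = I_p + m R² = 0.7281 + (0.0451)(0.320)² = 0.7327 kg·m².
ω_f = L_i / I_f = 0.1172 / 0.7327 = 0.1599 rad/s.

|ω_f| ≈ 0.160 rad/s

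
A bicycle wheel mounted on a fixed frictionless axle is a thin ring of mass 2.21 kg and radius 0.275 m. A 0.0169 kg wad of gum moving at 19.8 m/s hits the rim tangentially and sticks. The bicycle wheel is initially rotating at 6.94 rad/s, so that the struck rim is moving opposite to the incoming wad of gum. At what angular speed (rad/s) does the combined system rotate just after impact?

|ω_f| ≈ 6.34 rad/s

The axle reaction passes through the axle and exerts no torque about it; angular momentum about the axle is conserved through the impact.
I_p = (2.21)(0.275)² = 0.1671 kg·m². Taking the sense of the wad of gum's angular momentum as positive, L_{wad} = m v R = (0.0169)(19.8)(0.275) = 0.09202 kg·m²/s.
L_i = −I_p ω_p + m v R = −(0.1671)(6.94) + 0.09202 = -1.068 kg·m²/s.
After sticking, I_f = I_p + m R² = 0.1671 + (0.0169)(0.275)² = 0.1684 kg·m².
ω_f = L_i / I_f = -1.068 / 0.1684 = -6.341 rad/s.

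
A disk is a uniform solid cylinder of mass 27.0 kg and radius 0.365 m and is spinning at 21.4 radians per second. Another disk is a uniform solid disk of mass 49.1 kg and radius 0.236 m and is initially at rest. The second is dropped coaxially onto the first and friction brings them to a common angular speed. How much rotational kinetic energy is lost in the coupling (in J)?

ΔKE lost ≈ 178 J

No external torque acts about the common axis, so total angular momentum is conserved.
Moments of inertia: I_A = ½(27.0)(0.365)² = 1.799 kg·m²; I_B = ½(49.1)(0.236)² = 1.367 kg·m².
Taking A's sense as positive: L = (1.799)(21.4) = 38.49 kg·m²·rad/s.
Combined I = 1.799 + 1.367 = 3.166 kg·m².
ω_f = L / I = 38.49 / 3.166 = 12.16 rad/s.
KE_i = ½ΣIω² = 411.8 J; KE_f = ½(3.166)(12.16)² = 234.0 J.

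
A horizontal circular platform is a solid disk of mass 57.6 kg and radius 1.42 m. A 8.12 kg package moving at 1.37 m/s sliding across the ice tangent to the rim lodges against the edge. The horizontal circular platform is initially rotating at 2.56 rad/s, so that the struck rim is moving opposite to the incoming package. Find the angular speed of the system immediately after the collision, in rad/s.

|ω_f| ≈ 1.78 rad/s

About the central axle the impulsive forces during the collision are internal, so angular momentum about that axis is conserved.
I_p = ½(57.6)(1.42)² = 58.07 kg·m². Taking the sense of the package's angular momentum as positive, L_{package} = m v R = (8.12)(1.37)(1.42) = 15.80 kg·m²/s.
L_i = −I_p ω_p + m v R = −(58.07)(2.56) + 15.80 = -132.9 kg·m²/s.
After sticking, I_f = I_p + m R² = 58.07 + (8.12)(1.42)² = 74.45 kg·m².
ω_f = L_i / I_f = -132.9 / 74.45 = -1.785 rad/s.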